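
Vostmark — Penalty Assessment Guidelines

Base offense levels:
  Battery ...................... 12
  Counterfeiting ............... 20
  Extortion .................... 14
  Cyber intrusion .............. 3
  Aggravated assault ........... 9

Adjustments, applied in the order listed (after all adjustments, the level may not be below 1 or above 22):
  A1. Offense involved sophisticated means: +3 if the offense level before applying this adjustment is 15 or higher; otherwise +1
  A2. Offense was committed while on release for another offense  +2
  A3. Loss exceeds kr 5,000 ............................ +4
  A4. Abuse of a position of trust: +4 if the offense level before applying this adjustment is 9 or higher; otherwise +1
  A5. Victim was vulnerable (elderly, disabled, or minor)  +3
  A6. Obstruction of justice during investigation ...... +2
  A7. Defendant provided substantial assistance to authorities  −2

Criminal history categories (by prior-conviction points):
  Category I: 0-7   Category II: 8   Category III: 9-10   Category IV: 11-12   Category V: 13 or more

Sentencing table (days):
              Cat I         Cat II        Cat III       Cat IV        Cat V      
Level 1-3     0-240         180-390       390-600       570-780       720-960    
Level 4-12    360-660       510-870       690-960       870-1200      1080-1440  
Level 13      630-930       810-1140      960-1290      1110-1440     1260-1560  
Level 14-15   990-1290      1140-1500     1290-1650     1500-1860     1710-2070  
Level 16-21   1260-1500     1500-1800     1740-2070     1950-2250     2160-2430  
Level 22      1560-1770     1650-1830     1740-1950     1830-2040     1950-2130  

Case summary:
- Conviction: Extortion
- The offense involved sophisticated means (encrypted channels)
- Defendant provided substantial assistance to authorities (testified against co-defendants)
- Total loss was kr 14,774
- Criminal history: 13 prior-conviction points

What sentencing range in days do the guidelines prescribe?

Base offense level for extortion: 14.
A1 applies (level before this adjustment is 14 < 15, so +1): 14 + 1 = 15.
A3 applies: 15 + 4 = 19.
A4 does not apply.
A7 applies: 19 − 2 = 17.
Final offense level: 17.
Criminal history: 13 prior points → Category V (13+).
Level 17 falls in the 16-21 band.
Grid: Level 16-21 × Category V = 2160-2430 days.

2160-2430 days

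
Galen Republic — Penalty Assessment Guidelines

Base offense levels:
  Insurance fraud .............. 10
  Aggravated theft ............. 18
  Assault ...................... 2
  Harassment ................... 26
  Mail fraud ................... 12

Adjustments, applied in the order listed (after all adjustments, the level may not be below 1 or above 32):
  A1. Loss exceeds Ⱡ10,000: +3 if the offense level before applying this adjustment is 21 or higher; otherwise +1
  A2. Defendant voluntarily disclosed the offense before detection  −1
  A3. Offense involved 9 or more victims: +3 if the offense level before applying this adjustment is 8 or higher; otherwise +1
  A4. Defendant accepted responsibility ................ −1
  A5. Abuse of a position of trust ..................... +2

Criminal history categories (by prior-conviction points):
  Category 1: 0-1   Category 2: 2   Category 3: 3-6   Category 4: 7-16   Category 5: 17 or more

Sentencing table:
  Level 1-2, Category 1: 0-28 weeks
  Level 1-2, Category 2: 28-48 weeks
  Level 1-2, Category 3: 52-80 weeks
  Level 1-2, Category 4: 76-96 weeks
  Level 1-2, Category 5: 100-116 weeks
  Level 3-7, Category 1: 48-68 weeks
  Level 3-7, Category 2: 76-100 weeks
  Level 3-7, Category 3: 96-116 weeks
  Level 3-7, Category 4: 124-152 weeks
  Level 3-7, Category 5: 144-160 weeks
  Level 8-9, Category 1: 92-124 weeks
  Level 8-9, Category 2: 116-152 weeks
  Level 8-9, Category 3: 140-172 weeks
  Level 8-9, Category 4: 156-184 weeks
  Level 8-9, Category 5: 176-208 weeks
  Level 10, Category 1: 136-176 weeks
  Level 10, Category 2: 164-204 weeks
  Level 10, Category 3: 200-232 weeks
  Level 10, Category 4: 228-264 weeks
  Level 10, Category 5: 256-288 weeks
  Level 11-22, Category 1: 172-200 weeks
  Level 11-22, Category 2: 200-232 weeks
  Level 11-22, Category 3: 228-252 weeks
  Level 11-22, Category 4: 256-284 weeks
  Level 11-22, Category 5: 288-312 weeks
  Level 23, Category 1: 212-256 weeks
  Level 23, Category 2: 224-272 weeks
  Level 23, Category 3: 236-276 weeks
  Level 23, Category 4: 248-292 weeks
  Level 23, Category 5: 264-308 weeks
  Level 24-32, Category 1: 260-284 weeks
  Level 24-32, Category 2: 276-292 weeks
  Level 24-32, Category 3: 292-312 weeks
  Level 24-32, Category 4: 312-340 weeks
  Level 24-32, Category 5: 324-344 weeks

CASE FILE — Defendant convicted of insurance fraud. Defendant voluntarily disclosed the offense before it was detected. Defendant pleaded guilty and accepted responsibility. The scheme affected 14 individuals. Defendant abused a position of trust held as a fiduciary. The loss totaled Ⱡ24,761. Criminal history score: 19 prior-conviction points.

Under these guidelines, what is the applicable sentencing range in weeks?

288-312 weeks

Base offense level for insurance fraud: 10.
A1 applies (level before this adjustment is 10 < 21, so +1): 10 + 1 = 11.
A2 applies: 11 − 1 = 10.
A3 applies (level before this adjustment is 10 ≥ 8, so +3): 10 + 3 = 13.
A4 applies: 13 − 1 = 12.
A5 applies: 12 + 2 = 14.
Final offense level: 14.
Criminal history: 19 prior points → Category 5 (17+).
Level 14 falls in the 11-22 band.
Grid: Level 11-22 × Category 5 = 288-312 weeks.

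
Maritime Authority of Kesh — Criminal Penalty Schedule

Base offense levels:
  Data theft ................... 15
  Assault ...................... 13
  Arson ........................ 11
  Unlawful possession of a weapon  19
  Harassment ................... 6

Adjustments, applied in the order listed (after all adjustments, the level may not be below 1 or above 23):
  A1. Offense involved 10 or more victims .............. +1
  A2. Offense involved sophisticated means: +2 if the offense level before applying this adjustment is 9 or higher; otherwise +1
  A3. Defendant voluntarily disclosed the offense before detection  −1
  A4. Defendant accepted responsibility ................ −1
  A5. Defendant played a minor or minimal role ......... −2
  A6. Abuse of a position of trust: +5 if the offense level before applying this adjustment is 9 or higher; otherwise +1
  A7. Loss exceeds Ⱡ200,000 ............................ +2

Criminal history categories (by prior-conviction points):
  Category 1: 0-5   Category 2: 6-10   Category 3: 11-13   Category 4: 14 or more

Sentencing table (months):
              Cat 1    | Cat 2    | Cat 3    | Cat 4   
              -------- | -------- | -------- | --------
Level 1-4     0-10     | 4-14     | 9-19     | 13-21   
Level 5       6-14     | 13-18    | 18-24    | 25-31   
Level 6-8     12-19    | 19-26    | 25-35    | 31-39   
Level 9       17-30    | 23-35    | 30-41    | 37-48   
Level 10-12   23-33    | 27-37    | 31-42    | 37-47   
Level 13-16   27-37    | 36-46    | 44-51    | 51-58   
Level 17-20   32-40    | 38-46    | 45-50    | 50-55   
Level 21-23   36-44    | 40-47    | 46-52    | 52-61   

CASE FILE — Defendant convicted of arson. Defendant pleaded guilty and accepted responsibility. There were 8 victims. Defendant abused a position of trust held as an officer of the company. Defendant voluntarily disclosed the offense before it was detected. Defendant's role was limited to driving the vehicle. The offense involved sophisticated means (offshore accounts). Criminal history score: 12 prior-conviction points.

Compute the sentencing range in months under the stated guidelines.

Base offense level for arson: 11.
A1 does not apply.
A2 applies (level before this adjustment is 11 ≥ 9, so +2): 11 + 2 = 13.
A3 applies: 13 − 1 = 12.
A4 applies: 12 − 1 = 11.
A5 applies: 11 − 2 = 9.
A6 applies (level before this adjustment is 9 ≥ 9, so +5): 9 + 5 = 14.
Final offense level: 14.
Criminal history: 12 prior points → Category 3 (11-13).
Level 14 falls in the 13-16 band.
Grid: Level 13-16 × Category 3 = 44-51 months.

44-51 months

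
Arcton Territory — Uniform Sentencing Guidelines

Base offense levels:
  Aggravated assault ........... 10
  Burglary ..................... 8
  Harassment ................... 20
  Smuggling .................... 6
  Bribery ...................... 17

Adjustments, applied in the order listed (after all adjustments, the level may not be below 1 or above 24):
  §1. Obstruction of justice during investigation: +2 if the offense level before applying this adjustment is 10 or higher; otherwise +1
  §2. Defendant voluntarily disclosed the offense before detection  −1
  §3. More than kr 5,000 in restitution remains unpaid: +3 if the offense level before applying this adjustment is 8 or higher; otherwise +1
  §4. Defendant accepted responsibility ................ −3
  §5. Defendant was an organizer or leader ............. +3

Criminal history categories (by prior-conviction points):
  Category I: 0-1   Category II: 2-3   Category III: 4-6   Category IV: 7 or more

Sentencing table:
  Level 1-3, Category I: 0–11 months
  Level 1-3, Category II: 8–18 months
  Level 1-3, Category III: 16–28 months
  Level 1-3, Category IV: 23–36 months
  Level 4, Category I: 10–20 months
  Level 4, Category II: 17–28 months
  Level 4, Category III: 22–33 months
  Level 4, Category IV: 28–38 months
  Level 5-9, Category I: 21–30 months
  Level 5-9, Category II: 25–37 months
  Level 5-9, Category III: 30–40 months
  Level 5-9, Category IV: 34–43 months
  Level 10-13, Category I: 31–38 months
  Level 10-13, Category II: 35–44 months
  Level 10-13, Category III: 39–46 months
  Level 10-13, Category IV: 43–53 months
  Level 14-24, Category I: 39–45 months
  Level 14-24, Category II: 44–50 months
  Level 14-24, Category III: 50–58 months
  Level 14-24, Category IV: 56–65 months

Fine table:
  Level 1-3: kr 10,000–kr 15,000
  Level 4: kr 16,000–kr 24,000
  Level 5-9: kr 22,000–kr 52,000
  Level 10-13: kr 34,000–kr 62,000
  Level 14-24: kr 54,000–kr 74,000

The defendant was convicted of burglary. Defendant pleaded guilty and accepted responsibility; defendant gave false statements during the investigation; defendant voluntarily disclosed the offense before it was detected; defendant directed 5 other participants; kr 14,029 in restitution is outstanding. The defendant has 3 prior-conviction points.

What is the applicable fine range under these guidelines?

Base offense level for burglary: 8.
§1 applies (level before this adjustment is 8 < 10, so +1): 8 + 1 = 9.
§2 applies: 9 − 1 = 8.
§3 applies (level before this adjustment is 8 ≥ 8, so +3): 8 + 3 = 11.
§4 applies: 11 − 3 = 8.
§5 applies: 8 + 3 = 11.
Final offense level: 11.
Level 11 falls in the 10-13 band.
Fine table: Level 10-13 → kr 34,000–kr 62,000.

kr 34,000–kr 62,000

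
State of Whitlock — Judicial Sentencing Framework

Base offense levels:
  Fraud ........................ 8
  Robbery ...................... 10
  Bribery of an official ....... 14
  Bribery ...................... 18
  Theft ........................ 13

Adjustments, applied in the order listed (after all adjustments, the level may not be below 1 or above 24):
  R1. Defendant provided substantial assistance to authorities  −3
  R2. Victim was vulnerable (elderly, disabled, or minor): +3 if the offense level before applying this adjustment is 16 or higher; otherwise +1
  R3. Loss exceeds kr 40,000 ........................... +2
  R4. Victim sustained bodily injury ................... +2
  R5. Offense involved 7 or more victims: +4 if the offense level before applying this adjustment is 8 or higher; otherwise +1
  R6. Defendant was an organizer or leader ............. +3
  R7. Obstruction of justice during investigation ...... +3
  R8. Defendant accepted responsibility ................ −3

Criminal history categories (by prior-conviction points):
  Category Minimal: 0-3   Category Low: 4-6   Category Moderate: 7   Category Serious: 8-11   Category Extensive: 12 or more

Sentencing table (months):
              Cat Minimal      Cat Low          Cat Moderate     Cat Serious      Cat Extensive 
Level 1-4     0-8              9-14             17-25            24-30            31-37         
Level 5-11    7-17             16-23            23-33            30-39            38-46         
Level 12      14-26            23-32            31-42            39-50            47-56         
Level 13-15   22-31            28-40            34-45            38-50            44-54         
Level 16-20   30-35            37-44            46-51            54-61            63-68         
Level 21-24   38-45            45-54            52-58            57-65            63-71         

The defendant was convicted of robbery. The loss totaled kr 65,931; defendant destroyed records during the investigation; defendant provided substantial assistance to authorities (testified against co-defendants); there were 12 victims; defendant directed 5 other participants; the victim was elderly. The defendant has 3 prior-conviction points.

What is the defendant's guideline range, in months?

30-35 months

Base offense level for robbery: 10.
R1 applies: 10 − 3 = 7.
R2 applies (level before this adjustment is 7 < 16, so +1): 7 + 1 = 8.
R3 applies: 8 + 2 = 10.
R4 does not apply.
R5 applies (level before this adjustment is 10 ≥ 8, so +4): 10 + 4 = 14.
R6 applies: 14 + 3 = 17.
R7 applies: 17 + 3 = 20.
R8 does not apply.
Final offense level: 20.
Criminal history: 3 prior points → Category Minimal (0-3).
Level 20 falls in the 16-20 band.
Grid: Level 16-20 × Category Minimal = 30-35 months.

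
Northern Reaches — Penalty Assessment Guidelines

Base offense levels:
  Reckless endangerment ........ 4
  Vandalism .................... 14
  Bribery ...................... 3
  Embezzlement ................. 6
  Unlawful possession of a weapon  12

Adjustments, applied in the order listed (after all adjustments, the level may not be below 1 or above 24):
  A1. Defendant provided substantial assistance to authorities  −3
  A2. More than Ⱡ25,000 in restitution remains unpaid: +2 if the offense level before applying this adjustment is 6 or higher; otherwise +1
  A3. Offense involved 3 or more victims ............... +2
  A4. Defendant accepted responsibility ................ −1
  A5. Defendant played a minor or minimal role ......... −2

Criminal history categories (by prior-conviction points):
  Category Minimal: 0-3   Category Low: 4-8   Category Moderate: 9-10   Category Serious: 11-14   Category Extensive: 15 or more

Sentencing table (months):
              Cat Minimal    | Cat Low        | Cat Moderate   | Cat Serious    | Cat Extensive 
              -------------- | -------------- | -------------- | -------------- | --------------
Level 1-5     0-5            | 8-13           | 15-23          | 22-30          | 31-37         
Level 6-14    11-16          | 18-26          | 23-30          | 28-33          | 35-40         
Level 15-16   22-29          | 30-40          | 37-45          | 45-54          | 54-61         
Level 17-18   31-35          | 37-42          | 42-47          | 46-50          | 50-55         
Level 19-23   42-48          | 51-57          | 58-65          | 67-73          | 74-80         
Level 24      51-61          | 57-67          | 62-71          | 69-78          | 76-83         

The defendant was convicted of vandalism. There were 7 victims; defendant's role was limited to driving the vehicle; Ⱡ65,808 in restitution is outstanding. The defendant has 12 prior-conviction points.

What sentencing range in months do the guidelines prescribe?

45-54 months

Base offense level for vandalism: 14.
A2 applies (level before this adjustment is 14 ≥ 6, so +2): 14 + 2 = 16.
A3 applies: 16 + 2 = 18.
A5 applies: 18 − 2 = 16.
Final offense level: 16.
Criminal history: 12 prior points → Category Serious (11-14).
Level 16 falls in the 15-16 band.
Grid: Level 15-16 × Category Serious = 45-54 months.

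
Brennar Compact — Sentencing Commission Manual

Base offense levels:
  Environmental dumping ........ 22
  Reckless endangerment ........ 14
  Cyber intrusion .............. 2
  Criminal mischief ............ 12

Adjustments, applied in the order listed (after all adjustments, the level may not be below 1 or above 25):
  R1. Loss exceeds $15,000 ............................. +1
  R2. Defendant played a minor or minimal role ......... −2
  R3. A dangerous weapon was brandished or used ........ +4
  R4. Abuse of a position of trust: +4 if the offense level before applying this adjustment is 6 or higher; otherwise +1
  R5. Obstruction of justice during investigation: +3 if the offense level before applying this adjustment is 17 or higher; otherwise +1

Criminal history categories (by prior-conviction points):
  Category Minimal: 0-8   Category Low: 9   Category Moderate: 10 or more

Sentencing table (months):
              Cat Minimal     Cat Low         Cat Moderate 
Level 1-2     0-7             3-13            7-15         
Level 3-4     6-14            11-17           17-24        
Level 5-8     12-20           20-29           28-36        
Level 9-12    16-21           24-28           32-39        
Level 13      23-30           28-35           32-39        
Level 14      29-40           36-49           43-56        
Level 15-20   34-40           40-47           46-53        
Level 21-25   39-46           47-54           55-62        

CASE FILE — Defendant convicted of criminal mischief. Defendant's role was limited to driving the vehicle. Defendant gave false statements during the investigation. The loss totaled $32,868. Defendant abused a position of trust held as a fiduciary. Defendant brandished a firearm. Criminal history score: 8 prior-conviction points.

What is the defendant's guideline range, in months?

Base offense level for criminal mischief: 12.
R1 applies: 12 + 1 = 13.
R2 applies: 13 − 2 = 11.
R3 applies: 11 + 4 = 15.
R4 applies (level before this adjustment is 15 ≥ 6, so +4): 15 + 4 = 19.
R5 applies (level before this adjustment is 19 ≥ 17, so +3): 19 + 3 = 22.
Final offense level: 22.
Criminal history: 8 prior points → Category Minimal (0-8).
Level 22 falls in the 21-25 band.
Grid: Level 21-25 × Category Minimal = 39-46 months.

39-46 months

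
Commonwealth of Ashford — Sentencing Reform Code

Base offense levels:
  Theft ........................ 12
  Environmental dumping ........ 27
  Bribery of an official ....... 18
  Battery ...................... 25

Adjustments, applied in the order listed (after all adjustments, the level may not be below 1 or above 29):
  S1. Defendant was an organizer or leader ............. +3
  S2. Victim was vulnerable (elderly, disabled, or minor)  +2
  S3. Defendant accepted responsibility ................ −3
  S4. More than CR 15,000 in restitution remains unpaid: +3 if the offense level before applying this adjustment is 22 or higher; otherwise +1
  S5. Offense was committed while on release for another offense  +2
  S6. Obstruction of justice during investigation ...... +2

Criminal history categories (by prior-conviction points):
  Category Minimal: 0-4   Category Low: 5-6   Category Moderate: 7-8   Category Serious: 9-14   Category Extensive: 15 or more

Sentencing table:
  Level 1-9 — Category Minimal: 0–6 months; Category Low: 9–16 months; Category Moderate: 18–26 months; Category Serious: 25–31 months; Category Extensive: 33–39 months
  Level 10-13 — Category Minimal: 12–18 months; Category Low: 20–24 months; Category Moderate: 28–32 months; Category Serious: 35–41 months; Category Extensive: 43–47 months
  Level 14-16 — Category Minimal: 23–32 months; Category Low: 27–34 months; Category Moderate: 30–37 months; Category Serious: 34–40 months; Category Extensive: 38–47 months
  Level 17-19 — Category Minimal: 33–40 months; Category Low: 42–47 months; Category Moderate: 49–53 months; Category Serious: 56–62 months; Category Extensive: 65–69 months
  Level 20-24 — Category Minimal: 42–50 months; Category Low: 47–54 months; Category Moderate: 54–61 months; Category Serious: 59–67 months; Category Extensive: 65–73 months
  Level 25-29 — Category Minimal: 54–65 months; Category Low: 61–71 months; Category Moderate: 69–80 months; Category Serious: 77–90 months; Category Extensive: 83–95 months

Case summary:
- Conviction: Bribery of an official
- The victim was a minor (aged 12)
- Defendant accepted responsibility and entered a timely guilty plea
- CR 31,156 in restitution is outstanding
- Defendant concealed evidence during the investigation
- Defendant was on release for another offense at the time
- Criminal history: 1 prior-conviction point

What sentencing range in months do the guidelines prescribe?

42-50 months

Base offense level for bribery of an official: 18.
S1 does not apply.
S2 applies: 18 + 2 = 20.
S3 applies: 20 − 3 = 17.
S4 applies (level before this adjustment is 17 < 22, so +1): 17 + 1 = 18.
S5 applies: 18 + 2 = 20.
S6 applies: 20 + 2 = 22.
Final offense level: 22.
Criminal history: 1 prior point → Category Minimal (0-4).
Level 22 falls in the 20-24 band.
Grid: Level 20-24 × Category Minimal = 42-50 months.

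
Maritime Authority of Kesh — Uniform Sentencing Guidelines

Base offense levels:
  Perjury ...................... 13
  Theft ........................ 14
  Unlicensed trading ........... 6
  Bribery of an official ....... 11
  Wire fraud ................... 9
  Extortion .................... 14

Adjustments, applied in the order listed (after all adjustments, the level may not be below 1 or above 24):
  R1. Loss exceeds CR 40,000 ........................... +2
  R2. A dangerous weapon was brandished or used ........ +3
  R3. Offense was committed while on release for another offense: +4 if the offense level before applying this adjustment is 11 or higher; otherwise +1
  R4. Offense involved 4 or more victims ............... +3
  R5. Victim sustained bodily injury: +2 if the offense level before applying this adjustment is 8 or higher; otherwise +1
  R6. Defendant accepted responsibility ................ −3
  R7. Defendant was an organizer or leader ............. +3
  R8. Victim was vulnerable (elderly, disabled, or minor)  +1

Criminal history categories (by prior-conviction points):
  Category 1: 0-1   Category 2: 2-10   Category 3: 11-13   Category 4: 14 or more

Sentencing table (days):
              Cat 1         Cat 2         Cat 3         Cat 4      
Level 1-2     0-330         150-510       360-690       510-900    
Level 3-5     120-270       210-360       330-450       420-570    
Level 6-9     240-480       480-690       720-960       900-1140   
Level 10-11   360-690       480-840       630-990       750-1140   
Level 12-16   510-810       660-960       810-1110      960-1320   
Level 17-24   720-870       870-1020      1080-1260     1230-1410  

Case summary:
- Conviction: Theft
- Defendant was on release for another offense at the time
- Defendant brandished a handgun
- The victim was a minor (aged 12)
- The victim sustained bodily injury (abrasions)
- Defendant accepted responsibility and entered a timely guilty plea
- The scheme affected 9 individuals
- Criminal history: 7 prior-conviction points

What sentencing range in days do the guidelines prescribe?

Base offense level for theft: 14.
R2 applies: 14 + 3 = 17.
R3 applies (level before this adjustment is 17 ≥ 11, so +4): 17 + 4 = 21.
R4 applies: 21 + 3 = 24.
R5 applies (level before this adjustment is 24 ≥ 8, so +2): 24 + 2 = 26.
R6 applies: 26 − 3 = 23.
R8 applies: 23 + 1 = 24.
Final offense level: 24.
Criminal history: 7 prior points → Category 2 (2-10).
Level 24 falls in the 17-24 band.
Grid: Level 17-24 × Category 2 = 870-1020 days.

870-1020 days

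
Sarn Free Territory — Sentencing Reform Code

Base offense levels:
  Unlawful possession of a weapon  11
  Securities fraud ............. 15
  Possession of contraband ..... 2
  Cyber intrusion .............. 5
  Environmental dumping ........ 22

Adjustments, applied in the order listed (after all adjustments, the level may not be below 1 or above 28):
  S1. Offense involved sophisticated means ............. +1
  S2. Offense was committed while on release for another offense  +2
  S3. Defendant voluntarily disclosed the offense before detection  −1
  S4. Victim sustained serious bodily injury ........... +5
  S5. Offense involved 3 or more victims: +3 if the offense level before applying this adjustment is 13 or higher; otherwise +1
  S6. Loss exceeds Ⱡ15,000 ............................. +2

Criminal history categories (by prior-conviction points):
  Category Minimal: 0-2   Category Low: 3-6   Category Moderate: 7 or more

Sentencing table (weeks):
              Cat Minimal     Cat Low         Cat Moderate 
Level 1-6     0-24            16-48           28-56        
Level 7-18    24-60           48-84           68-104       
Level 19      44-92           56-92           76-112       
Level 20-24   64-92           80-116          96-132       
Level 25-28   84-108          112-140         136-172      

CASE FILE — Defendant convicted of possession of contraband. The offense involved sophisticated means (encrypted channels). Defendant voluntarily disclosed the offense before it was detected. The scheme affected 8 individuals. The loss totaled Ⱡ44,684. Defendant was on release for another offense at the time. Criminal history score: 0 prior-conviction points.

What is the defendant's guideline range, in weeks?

24-60 weeks

Base offense level for possession of contraband: 2.
S1 applies: 2 + 1 = 3.
S2 applies: 3 + 2 = 5.
S3 applies: 5 − 1 = 4.
S4 does not apply.
S5 applies (level before this adjustment is 4 < 13, so +1): 4 + 1 = 5.
S6 applies: 5 + 2 = 7.
Final offense level: 7.
Criminal history: 0 prior points → Category Minimal (0-2).
Level 7 falls in the 7-18 band.
Grid: Level 7-18 × Category Minimal = 24-60 weeks.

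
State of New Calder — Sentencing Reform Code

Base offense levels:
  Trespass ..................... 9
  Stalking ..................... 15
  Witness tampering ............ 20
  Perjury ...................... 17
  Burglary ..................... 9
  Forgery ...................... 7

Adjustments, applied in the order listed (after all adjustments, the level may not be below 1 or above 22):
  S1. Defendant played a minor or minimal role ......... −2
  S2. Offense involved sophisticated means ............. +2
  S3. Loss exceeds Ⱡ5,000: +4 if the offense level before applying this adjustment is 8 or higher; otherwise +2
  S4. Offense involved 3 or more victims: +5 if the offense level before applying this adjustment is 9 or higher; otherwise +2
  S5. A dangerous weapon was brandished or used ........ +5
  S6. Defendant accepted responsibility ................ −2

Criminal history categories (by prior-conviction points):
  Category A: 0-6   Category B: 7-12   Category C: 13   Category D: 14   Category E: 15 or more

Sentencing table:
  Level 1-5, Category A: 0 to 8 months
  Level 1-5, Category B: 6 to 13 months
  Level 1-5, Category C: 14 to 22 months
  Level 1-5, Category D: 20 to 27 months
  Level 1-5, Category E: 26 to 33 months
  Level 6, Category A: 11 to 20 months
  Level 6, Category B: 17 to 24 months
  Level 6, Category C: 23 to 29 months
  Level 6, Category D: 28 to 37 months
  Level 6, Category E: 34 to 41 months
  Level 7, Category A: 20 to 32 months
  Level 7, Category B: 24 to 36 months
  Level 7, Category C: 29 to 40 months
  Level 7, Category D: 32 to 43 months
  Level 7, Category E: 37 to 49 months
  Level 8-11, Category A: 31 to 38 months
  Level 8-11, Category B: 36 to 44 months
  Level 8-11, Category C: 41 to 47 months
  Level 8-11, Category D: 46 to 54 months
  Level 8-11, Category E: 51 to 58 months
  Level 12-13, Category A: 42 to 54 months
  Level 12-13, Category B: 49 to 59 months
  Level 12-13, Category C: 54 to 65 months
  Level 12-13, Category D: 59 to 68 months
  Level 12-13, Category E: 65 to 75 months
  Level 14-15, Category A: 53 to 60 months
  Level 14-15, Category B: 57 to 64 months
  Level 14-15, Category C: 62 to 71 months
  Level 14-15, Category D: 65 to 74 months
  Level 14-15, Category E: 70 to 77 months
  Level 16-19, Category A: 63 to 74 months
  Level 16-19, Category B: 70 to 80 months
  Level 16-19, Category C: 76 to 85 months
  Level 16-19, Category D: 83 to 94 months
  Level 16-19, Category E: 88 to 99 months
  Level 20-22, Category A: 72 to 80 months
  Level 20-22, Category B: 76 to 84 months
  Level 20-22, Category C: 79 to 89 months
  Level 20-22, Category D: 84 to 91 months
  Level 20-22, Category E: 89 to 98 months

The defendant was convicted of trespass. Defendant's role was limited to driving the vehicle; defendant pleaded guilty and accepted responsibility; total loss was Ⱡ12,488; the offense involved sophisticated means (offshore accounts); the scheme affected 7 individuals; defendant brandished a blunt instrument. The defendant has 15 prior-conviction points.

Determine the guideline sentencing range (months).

89-98 months

Base offense level for trespass: 9.
S1 applies: 9 − 2 = 7.
S2 applies: 7 + 2 = 9.
S3 applies (level before this adjustment is 9 ≥ 8, so +4): 9 + 4 = 13.
S4 applies (level before this adjustment is 13 ≥ 9, so +5): 13 + 5 = 18.
S5 applies: 18 + 5 = 23.
S6 applies: 23 − 2 = 21.
Final offense level: 21.
Criminal history: 15 prior points → Category E (15+).
Level 21 falls in the 20-22 band.
Grid: Level 20-22 × Category E = 89-98 months.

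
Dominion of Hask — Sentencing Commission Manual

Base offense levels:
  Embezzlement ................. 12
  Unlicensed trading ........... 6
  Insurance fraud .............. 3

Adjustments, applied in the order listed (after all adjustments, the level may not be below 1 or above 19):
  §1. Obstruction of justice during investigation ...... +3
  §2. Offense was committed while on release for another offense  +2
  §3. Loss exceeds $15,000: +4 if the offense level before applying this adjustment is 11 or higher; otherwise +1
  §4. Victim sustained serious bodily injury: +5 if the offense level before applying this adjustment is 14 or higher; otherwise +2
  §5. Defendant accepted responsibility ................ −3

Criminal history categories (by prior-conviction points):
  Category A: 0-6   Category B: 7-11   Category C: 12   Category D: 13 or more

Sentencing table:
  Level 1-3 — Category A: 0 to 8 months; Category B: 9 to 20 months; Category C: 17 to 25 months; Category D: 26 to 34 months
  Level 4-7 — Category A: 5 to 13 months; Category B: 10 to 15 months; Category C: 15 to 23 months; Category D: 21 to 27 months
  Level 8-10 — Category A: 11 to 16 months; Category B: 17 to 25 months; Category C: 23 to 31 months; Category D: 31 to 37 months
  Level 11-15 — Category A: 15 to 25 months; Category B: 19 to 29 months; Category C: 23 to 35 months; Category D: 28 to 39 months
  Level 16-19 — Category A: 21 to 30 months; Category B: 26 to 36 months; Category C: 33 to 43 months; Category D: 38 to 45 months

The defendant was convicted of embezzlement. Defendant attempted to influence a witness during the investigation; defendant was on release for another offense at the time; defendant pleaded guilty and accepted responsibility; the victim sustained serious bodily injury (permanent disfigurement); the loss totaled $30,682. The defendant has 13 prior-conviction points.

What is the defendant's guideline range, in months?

38-45 months

Base offense level for embezzlement: 12.
§1 applies: 12 + 3 = 15.
§2 applies: 15 + 2 = 17.
§3 applies (level before this adjustment is 17 ≥ 11, so +4): 17 + 4 = 21.
§4 applies (level before this adjustment is 21 ≥ 14, so +5): 21 + 5 = 26.
§5 applies: 26 − 3 = 23.
Level 23 exceeds the maximum of 19; capped at 19.
Final offense level: 19.
Criminal history: 13 prior points → Category D (13+).
Level 19 falls in the 16-19 band.
Grid: Level 16-19 × Category D = 38-45 months.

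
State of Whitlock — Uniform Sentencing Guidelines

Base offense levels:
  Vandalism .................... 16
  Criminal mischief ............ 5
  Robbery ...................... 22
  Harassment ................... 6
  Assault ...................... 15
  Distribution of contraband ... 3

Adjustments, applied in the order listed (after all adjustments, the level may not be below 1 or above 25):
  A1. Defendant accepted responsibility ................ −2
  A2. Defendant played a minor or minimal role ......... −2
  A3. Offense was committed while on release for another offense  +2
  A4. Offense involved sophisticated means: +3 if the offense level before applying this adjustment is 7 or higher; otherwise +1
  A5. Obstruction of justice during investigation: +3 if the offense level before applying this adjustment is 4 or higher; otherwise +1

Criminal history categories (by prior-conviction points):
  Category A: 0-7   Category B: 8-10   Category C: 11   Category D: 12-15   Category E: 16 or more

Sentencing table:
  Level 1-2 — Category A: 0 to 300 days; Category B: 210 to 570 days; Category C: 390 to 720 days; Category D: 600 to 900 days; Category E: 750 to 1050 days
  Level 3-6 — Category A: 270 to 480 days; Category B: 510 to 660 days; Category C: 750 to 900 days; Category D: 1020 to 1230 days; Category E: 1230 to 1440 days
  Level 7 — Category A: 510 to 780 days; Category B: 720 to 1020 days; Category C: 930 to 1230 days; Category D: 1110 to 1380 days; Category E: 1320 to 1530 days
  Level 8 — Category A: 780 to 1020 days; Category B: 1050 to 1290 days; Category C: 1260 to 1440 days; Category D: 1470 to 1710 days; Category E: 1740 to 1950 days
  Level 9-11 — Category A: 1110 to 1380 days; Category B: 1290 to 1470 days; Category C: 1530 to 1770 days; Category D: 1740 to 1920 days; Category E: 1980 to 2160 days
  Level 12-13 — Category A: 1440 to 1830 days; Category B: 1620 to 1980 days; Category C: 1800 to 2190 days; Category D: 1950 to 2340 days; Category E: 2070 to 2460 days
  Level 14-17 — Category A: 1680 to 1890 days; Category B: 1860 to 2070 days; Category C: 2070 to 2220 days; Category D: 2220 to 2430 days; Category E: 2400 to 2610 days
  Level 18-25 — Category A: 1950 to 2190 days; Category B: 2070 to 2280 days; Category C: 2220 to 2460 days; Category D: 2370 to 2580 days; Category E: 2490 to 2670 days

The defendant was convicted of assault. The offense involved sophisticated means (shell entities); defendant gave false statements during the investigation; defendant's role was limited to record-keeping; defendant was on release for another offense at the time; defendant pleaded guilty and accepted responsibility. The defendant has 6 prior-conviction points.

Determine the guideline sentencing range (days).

1950-2190 days

Base offense level for assault: 15.
A1 applies: 15 − 2 = 13.
A2 applies: 13 − 2 = 11.
A3 applies: 11 + 2 = 13.
A4 applies (level before this adjustment is 13 ≥ 7, so +3): 13 + 3 = 16.
A5 applies (level before this adjustment is 16 ≥ 4, so +3): 16 + 3 = 19.
Final offense level: 19.
Criminal history: 6 prior points → Category A (0-7).
Level 19 falls in the 18-25 band.
Grid: Level 18-25 × Category A = 1950-2190 days.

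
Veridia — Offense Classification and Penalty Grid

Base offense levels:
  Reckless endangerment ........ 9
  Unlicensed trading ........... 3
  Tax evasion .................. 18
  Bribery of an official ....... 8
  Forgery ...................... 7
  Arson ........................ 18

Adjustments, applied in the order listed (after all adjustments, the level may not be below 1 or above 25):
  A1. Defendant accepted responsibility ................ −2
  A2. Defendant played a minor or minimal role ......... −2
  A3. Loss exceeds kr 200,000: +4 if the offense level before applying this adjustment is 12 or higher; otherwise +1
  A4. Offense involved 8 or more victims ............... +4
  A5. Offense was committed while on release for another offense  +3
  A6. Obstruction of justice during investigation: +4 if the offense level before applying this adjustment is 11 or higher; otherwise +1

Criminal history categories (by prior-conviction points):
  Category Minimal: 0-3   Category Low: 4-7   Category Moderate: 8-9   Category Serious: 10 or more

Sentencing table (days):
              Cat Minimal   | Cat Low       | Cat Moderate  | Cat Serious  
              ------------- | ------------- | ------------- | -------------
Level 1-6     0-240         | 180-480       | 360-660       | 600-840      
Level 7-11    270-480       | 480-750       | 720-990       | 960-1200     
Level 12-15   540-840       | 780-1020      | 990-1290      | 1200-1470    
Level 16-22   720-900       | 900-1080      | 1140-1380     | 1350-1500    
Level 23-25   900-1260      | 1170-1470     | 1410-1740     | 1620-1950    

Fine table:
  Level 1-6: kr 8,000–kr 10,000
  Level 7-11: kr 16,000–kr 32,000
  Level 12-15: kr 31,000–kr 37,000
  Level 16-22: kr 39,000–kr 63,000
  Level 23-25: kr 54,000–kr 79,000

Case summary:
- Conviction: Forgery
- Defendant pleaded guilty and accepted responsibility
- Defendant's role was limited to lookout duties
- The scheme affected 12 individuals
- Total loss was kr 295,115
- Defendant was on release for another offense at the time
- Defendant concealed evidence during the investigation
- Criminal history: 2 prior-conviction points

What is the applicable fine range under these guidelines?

Base offense level for forgery: 7.
A1 applies: 7 − 2 = 5.
A2 applies: 5 − 2 = 3.
A3 applies (level before this adjustment is 3 < 12, so +1): 3 + 1 = 4.
A4 applies: 4 + 4 = 8.
A5 applies: 8 + 3 = 11.
A6 applies (level before this adjustment is 11 ≥ 11, so +4): 11 + 4 = 15.
Final offense level: 15.
Level 15 falls in the 12-15 band.
Fine table: Level 12-15 → kr 31,000–kr 37,000.

kr 31,000–kr 37,000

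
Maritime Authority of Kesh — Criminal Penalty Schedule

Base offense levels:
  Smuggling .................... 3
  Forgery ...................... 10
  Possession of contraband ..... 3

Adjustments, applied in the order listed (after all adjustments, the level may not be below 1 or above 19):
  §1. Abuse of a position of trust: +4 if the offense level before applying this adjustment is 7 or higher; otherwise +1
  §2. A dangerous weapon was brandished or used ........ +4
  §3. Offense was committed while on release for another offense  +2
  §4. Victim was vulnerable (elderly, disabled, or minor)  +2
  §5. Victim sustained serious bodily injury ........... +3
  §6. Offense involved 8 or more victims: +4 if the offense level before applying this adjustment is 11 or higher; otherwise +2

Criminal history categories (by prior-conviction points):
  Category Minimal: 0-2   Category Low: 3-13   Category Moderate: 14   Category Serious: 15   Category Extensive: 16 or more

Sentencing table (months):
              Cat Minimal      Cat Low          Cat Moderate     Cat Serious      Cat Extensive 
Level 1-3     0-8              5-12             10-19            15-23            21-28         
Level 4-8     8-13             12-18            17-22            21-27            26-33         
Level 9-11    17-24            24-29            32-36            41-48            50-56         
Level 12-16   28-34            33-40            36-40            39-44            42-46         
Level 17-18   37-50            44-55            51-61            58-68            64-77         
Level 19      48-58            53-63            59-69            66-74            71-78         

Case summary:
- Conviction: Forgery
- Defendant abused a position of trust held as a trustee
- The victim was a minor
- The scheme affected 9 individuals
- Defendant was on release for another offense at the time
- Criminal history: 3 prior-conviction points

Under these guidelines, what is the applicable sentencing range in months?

53-63 months

Base offense level for forgery: 10.
§1 applies (level before this adjustment is 10 ≥ 7, so +4): 10 + 4 = 14.
§2 does not apply.
§3 applies: 14 + 2 = 16.
§4 applies: 16 + 2 = 18.
§5 does not apply.
§6 applies (level before this adjustment is 18 ≥ 11, so +4): 18 + 4 = 22.
Level 22 exceeds the maximum of 19; capped at 19.
Final offense level: 19.
Criminal history: 3 prior points → Category Low (3-13).
Level 19 falls in the 19 band.
Grid: Level 19 × Category Low = 53-63 months.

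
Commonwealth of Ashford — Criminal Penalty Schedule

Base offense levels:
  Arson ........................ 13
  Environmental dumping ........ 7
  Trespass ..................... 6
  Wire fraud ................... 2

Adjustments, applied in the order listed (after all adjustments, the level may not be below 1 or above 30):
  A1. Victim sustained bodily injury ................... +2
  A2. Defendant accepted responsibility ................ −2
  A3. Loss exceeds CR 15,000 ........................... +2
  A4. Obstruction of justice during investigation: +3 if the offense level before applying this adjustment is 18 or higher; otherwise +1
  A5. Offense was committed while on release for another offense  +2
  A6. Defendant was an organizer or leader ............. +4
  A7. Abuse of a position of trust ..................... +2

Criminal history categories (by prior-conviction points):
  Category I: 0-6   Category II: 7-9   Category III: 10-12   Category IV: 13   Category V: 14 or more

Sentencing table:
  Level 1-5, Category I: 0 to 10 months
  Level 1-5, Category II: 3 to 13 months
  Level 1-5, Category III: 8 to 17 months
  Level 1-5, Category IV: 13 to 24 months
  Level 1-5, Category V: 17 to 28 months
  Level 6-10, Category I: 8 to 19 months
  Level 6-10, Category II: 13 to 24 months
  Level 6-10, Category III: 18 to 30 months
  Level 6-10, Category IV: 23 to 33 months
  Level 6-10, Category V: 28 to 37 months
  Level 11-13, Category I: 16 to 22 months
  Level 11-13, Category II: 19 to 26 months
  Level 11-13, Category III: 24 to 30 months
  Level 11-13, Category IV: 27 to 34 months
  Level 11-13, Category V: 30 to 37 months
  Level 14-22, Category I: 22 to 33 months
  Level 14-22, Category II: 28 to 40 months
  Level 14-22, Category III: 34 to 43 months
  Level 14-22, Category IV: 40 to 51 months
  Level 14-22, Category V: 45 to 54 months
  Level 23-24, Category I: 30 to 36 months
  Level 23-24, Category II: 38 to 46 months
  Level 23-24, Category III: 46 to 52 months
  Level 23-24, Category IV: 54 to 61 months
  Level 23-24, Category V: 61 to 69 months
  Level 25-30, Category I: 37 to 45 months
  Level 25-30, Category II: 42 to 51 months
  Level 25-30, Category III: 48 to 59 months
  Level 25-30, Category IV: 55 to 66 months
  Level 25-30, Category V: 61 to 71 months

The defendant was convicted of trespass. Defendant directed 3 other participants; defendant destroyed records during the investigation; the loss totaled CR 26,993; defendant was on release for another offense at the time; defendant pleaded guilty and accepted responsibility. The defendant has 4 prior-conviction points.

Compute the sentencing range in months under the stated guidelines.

16-22 months

Base offense level for trespass: 6.
A1 does not apply.
A2 applies: 6 − 2 = 4.
A3 applies: 4 + 2 = 6.
A4 applies (level before this adjustment is 6 < 18, so +1): 6 + 1 = 7.
A5 applies: 7 + 2 = 9.
A6 applies: 9 + 4 = 13.
A7 does not apply.
Final offense level: 13.
Criminal history: 4 prior points → Category I (0-6).
Level 13 falls in the 11-13 band.
Grid: Level 11-13 × Category I = 16-22 months.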